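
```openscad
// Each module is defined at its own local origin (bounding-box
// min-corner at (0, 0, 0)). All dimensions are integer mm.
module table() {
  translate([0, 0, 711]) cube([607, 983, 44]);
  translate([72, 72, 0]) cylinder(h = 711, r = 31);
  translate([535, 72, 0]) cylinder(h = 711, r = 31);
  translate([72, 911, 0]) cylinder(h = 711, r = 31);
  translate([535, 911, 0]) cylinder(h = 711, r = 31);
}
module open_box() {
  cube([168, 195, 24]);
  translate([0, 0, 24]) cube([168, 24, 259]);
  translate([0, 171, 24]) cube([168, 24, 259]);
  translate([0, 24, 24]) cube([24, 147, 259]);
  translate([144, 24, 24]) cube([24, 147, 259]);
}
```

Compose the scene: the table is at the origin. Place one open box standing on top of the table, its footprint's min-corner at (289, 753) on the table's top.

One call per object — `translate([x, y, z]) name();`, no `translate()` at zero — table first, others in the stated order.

table();
translate([289, 753, 755]) open_box();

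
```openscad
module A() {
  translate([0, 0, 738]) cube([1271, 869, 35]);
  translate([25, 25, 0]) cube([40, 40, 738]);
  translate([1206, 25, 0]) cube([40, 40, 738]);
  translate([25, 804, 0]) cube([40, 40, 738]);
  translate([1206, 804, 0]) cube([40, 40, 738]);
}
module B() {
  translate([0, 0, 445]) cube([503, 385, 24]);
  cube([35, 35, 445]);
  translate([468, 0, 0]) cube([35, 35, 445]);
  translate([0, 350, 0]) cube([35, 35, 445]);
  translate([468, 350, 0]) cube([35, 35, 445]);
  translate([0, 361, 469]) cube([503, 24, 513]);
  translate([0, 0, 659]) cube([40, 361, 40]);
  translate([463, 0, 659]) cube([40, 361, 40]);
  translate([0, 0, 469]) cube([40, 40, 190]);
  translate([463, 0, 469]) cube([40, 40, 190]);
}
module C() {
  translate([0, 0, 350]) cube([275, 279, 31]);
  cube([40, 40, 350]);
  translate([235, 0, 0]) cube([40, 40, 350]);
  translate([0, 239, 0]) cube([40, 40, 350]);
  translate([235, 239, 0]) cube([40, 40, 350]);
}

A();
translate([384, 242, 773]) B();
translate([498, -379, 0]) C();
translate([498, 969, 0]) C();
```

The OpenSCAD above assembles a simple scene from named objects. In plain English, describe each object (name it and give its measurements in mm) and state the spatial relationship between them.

A is a table: top 1271 mm (x) × 869 mm (y), 35 mm thick, upper face at z = 773 mm, on four 40×40 mm square legs, each inset 25 mm from the nearest pair of top edges, running from z = 0 to the bottom of the top.

B is a chair. The seat is a 503×385×24 mm slab with its top at z = 469 mm, on four 35×35 mm corner legs (flush with the seat edges, standing on z = 0). A flat backrest 24 mm thick, 513 mm tall, spans the full seat width and rises from the seat top along its +y edge, rear face flush with the rear of the seat. Two armrests of 40×40 mm section run along each side from the seat's front edge to the front of the backrest, top faces 230 mm above the seat top and outer faces flush with the seat's x-edges; a 40×40 mm post under the front of each armrest stands on the seat at the front corner.

C is a four-legged stool. The seat is 275×279 mm, 31 mm thick, top at z = 381 mm. It stands on four square legs, each 40×40 mm in cross-section, from z = 0 to the seat underside, each flush with a corner of the seat.

The chair is on top of the table, centred. Two stools sit around the table at the −y, +y sides.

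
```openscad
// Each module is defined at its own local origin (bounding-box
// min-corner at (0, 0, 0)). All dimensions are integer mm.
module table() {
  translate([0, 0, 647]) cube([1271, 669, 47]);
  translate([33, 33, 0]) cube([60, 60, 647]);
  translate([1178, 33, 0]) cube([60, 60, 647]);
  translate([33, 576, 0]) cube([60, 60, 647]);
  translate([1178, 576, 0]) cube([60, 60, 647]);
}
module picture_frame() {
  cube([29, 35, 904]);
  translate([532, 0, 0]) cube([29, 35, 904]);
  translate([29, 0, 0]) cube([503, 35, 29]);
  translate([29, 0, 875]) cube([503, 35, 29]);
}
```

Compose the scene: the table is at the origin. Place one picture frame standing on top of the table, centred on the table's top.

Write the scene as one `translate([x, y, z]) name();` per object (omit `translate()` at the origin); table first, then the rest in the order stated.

table();
translate([355, 317, 694]) picture_frame();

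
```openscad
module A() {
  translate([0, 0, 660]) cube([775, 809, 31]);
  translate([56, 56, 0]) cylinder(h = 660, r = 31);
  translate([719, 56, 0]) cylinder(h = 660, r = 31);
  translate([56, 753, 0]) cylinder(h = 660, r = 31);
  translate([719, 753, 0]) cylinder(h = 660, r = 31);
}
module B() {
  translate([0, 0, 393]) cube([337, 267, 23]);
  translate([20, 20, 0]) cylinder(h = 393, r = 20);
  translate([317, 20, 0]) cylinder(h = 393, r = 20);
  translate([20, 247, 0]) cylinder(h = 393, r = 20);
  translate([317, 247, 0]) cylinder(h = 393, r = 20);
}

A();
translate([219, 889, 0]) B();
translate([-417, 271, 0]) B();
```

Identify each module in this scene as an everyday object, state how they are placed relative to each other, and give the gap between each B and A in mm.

Each stool's nearest face is 80 mm from the table's bounding box.

A is a table. B is a stool. Two stools sit around the table at the +y, −x sides. The gap between each stool and the table is 80 mm.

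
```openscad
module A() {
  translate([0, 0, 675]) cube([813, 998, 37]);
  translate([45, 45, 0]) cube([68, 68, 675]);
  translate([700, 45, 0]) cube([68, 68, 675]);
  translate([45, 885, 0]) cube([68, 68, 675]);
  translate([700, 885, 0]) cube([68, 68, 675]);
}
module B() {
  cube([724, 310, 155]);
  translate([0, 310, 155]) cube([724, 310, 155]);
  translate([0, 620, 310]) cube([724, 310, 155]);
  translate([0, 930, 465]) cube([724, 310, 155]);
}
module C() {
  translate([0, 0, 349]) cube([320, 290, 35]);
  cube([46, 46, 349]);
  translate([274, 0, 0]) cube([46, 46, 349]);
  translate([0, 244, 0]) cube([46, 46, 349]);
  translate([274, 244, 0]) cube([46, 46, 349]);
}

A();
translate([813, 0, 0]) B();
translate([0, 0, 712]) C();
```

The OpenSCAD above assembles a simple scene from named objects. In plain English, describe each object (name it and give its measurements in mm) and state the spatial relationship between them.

A is a rectangular dining table. The top is 813×998×37 mm with its upper surface at z = 712 mm. It stands on four 68×68 mm square legs, each inset 45 mm from the nearest pair of top edges, running from the floor to the underside of the top.

B is a run of 4 identical solid stair steps. Each tread is 724×310 mm and each step block is 155 mm high. Step 1 rests on the floor; step k is offset from step 1 by (k−1)×310 mm in y and (k−1)×155 mm in z.

C is a four-legged stool. The seat is 320×290 mm, 35 mm thick, top at z = 384 mm. It stands on four square legs, each 46×46 mm in cross-section, from z = 0 to the seat underside, each flush with a corner of the seat.

The staircase is against the table's +x side, with their −y faces flush. The stool is on top of the table.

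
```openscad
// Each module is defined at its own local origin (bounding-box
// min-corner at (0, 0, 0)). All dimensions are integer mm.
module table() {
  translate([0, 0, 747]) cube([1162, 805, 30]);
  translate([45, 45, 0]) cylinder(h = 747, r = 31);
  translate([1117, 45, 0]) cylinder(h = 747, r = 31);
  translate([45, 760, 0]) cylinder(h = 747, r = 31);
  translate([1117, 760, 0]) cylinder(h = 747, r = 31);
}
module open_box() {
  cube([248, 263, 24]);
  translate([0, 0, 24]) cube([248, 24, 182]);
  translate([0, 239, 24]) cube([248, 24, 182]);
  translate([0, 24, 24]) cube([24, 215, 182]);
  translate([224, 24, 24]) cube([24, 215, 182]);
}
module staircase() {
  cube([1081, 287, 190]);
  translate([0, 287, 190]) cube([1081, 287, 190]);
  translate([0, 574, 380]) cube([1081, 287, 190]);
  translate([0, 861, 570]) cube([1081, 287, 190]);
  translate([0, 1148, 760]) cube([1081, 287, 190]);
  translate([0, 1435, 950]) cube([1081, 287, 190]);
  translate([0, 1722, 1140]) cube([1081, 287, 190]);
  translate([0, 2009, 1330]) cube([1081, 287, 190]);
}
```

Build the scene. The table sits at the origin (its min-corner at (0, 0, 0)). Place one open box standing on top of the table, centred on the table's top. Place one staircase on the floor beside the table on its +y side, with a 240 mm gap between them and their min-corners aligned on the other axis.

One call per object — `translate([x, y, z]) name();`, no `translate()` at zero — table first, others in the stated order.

table();
translate([457, 271, 777]) open_box();
translate([0, 1045, 0]) staircase();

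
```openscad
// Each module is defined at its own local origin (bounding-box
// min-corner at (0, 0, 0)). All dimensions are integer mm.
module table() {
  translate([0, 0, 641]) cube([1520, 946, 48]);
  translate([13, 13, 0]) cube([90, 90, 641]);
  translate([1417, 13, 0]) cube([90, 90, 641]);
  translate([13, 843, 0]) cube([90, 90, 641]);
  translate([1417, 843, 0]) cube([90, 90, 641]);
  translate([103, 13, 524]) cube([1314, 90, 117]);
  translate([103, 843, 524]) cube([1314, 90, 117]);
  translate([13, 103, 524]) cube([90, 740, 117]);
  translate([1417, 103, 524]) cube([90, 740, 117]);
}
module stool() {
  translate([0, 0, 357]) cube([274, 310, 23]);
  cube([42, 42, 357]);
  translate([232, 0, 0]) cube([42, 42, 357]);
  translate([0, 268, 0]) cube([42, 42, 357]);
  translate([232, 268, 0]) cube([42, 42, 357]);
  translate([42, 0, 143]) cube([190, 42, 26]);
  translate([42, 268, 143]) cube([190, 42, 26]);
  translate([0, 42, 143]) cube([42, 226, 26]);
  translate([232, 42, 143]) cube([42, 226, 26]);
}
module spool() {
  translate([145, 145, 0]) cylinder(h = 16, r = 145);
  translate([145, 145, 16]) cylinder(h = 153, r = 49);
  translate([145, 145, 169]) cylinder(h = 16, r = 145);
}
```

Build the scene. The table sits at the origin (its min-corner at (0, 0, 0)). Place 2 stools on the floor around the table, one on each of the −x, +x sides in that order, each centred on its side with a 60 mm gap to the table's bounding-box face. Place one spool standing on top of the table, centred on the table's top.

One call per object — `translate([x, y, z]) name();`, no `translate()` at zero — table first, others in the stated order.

table();
translate([-334, 318, 0]) stool();
translate([1580, 318, 0]) stool();
translate([615, 328, 689]) spool();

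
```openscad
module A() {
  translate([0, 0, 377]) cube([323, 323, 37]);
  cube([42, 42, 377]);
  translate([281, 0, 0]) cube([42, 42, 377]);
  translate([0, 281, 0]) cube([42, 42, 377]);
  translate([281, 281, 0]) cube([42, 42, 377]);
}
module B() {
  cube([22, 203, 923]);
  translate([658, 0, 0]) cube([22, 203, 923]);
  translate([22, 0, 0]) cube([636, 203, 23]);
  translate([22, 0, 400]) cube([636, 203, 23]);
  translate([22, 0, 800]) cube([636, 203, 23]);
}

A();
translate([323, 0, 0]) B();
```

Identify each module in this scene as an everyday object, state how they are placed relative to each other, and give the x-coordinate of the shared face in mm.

The stool's +x face and the bookshelf's −x face are both at x = 323 mm.

A is a stool. B is a bookshelf. The bookshelf is against the stool's +x side, with their −y faces flush. The x-coordinate of the shared face is 323 mm.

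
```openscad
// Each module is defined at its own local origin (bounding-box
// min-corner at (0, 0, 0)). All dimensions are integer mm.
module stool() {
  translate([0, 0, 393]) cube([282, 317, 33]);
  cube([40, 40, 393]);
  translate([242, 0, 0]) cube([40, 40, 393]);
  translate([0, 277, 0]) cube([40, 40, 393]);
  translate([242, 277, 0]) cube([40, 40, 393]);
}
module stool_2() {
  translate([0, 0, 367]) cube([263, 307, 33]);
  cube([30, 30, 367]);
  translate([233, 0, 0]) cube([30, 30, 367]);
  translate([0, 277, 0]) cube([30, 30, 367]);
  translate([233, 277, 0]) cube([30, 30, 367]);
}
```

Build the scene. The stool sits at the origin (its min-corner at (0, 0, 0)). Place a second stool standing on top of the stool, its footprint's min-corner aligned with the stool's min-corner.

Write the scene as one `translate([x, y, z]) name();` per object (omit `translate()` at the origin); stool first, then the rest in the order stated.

stool();
translate([0, 0, 426]) stool_2();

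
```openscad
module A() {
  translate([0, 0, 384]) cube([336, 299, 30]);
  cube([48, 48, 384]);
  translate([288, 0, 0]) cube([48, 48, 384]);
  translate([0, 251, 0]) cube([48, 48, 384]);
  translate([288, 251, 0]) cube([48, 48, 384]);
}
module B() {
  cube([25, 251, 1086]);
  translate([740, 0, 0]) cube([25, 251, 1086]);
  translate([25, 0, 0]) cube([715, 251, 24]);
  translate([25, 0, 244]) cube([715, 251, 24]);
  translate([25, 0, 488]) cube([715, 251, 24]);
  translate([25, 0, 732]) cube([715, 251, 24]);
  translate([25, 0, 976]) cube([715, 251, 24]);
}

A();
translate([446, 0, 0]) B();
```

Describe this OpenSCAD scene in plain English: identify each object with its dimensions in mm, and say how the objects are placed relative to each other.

A is a simple wooden stool: a rectangular seat 336 mm (x) by 299 mm (y), 30 mm thick, top face at z = 414 mm, on four square legs, each 48×48 mm in cross-section. The legs rest on z = 0, each flush with a corner of the seat.

B is a bookshelf 765 mm wide overall, 251 mm deep and 1086 mm tall. The two sides are 25 mm thick vertical panels. 5 horizontal shelves of 24 mm thickness span between the inner faces of the sides; the lowest shelf sits on the floor and shelves are stacked with a clear vertical gap of 220 mm between each pair.

The bookshelf is on the floor beside the stool on its +x side.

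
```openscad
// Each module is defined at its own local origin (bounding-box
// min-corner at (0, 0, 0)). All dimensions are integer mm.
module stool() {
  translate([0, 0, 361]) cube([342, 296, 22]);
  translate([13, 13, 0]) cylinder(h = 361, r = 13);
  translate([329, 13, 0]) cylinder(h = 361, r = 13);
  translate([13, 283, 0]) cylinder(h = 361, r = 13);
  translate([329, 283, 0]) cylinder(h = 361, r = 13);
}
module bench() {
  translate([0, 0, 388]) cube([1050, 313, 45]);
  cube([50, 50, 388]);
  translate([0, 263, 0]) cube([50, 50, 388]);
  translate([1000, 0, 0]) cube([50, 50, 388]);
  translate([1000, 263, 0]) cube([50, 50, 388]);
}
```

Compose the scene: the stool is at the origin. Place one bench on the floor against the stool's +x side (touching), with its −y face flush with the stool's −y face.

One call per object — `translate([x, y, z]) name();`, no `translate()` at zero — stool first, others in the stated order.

stool();
translate([342, 0, 0]) bench();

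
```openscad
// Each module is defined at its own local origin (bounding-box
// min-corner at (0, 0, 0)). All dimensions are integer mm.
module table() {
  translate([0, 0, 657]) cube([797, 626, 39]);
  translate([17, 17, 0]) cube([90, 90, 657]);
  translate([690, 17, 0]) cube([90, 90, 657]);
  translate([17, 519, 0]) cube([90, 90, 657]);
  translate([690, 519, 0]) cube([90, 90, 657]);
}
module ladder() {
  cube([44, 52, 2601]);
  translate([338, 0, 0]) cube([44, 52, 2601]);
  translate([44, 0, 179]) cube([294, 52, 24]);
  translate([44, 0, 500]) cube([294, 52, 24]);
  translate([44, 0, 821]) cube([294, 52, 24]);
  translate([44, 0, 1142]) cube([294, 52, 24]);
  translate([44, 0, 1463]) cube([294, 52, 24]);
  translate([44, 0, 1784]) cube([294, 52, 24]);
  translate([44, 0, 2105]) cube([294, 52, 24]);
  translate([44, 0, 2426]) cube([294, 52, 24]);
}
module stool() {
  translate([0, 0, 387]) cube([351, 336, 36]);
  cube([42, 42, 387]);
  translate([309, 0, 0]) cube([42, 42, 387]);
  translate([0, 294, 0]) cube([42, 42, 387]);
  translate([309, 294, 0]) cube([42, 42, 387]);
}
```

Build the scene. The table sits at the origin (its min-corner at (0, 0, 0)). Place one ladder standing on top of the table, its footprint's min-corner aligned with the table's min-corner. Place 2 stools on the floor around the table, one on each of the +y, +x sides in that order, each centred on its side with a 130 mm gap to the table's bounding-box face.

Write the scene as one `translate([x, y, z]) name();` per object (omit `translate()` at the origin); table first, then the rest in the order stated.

table();
translate([0, 0, 696]) ladder();
translate([223, 756, 0]) stool();
translate([927, 145, 0]) stool();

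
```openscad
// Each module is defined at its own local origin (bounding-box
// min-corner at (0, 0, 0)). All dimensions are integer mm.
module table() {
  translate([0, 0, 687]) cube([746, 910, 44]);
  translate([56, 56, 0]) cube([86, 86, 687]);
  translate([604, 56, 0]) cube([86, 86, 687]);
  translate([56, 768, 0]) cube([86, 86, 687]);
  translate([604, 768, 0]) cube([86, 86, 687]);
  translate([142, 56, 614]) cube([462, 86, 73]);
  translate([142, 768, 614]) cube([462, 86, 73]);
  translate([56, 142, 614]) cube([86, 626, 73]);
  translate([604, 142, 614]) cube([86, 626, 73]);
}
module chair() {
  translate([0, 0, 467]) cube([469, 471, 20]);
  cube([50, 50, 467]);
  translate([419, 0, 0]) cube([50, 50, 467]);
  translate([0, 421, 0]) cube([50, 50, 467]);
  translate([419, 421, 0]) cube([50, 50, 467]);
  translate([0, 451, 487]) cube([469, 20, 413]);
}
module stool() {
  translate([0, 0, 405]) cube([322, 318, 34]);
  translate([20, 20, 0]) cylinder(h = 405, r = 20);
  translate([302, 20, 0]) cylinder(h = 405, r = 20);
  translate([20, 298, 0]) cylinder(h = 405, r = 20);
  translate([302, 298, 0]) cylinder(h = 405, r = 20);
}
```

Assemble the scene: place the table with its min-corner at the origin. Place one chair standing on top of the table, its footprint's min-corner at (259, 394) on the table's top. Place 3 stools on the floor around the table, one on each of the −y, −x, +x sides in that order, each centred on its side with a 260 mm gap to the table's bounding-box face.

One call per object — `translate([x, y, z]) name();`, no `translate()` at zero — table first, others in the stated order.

table();
translate([259, 394, 731]) chair();
translate([212, -578, 0]) stool();
translate([-582, 296, 0]) stool();
translate([1006, 296, 0]) stool();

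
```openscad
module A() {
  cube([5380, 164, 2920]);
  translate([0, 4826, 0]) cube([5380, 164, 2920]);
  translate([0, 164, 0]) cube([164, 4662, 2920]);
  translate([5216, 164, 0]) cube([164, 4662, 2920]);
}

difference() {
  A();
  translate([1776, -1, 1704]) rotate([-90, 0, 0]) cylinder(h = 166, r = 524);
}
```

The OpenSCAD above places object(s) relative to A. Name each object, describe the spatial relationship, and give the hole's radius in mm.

The subtracted cylinder has r = 524 mm.

A is a house frame. The house frame has a circular hole through its front wall. The hole's radius is 524 mm.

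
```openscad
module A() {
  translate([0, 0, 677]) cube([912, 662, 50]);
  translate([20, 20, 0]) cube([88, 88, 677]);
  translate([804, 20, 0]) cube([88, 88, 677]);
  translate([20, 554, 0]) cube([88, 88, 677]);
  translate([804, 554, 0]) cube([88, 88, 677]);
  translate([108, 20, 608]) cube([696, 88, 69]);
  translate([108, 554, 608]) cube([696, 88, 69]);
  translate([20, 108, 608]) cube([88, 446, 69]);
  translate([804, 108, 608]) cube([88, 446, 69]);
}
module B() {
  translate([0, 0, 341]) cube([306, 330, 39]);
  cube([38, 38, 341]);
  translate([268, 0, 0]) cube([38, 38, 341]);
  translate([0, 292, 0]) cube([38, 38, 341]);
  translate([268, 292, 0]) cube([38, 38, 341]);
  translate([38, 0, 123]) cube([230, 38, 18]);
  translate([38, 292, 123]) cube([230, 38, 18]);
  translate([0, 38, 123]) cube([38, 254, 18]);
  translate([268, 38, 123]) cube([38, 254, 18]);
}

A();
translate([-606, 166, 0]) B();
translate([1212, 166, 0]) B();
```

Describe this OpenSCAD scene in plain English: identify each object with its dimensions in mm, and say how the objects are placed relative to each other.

A is a rectangular dining table. The top is 912×662×50 mm with its upper surface at z = 727 mm. It stands on four 88×88 mm square legs, each inset 20 mm from the nearest pair of top edges, running from the floor to the underside of the top. Four apron rails, 88 mm thick and 69 mm tall, run between adjacent legs with their top edges flush with the underside of the top and their outer faces flush with the legs' outer faces.

B is a simple wooden stool: a rectangular seat 306 mm (x) by 330 mm (y), 39 mm thick, top face at z = 380 mm, on four square legs, each 38×38 mm in cross-section. The legs rest on z = 0, each flush with a corner of the seat. Four stretchers, 38 mm wide and 18 mm tall, connect adjacent legs with their undersides at z = 123 mm, each running between the inner faces of the legs it joins and aligned with the legs' outer faces on the other axis.

Two stools sit around the table at the −x, +x sides.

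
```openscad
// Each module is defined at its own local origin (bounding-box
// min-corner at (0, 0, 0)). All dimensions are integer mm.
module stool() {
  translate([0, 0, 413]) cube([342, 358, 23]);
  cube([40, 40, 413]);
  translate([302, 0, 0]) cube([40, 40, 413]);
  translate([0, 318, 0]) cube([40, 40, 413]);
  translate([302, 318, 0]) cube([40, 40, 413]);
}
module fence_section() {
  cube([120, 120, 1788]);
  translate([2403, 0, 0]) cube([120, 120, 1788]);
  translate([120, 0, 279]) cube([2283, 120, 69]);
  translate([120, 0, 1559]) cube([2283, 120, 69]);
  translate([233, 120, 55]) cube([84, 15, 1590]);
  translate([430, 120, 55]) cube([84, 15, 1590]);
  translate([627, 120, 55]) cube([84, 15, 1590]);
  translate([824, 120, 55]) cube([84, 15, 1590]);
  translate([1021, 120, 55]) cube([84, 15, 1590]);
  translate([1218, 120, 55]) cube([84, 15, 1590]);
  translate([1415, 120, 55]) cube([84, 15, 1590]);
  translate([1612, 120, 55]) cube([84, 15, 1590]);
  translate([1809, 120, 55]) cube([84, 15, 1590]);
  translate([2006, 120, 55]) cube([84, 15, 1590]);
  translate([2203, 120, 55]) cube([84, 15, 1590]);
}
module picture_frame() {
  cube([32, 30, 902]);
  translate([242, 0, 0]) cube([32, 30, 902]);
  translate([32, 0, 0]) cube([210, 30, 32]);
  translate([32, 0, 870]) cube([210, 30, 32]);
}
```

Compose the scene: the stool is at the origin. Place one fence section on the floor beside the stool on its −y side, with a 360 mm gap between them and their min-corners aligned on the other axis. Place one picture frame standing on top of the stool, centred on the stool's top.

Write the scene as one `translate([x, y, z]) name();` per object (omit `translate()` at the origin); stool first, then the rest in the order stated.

stool();
translate([0, -495, 0]) fence_section();
translate([34, 164, 436]) picture_frame();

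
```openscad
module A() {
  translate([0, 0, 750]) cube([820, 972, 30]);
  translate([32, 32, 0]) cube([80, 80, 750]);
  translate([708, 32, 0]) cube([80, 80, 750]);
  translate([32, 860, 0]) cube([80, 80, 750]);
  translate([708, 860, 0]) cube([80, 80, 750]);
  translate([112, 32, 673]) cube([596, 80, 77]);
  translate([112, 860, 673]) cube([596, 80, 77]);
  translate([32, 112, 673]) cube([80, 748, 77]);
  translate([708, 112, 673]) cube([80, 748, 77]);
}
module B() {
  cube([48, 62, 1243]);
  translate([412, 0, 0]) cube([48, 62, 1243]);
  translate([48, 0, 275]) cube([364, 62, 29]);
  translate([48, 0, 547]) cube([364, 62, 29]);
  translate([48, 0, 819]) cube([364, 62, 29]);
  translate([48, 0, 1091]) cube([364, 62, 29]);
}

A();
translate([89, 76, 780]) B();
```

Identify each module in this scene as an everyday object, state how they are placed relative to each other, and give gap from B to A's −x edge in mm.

The ladder's min-x is at 89; the table's min-x is 0; gap = 89 mm.

A is a table. B is a ladder. The ladder is on top of the table. The gap from the ladder to the table's −x edge is 89 mm.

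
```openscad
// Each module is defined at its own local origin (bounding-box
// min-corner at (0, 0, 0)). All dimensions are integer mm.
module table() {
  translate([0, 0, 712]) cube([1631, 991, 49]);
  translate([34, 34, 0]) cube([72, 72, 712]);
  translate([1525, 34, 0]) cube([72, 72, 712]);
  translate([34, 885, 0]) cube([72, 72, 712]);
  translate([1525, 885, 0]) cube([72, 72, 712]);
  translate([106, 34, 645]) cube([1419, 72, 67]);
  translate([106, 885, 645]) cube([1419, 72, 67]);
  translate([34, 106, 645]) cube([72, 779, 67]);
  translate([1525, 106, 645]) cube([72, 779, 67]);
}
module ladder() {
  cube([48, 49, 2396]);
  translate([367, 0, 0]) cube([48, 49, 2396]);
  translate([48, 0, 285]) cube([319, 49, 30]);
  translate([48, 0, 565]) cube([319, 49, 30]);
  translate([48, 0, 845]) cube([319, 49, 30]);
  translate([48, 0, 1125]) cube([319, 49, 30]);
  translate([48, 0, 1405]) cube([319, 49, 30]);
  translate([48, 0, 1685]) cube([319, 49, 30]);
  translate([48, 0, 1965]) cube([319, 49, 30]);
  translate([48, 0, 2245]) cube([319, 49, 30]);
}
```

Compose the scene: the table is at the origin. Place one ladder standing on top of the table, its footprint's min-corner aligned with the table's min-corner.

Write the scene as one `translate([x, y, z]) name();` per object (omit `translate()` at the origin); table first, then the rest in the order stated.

table();
translate([0, 0, 761]) ladder();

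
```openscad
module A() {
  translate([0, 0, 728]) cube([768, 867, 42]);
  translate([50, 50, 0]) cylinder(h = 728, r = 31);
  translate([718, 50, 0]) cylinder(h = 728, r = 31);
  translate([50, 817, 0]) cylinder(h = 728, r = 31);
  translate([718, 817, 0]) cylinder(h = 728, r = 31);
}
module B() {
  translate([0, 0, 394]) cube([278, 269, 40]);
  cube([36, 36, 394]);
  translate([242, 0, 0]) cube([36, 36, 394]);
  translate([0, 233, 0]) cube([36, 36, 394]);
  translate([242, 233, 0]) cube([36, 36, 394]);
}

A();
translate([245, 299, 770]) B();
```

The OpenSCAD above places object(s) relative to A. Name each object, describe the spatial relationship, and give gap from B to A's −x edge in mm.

A is a table. B is a stool. The stool is on top of the table, centred. The gap from the stool to the table's −x edge is 245 mm.

The stool's min-x is at 245; the table's min-x is 0; gap = 245 mm.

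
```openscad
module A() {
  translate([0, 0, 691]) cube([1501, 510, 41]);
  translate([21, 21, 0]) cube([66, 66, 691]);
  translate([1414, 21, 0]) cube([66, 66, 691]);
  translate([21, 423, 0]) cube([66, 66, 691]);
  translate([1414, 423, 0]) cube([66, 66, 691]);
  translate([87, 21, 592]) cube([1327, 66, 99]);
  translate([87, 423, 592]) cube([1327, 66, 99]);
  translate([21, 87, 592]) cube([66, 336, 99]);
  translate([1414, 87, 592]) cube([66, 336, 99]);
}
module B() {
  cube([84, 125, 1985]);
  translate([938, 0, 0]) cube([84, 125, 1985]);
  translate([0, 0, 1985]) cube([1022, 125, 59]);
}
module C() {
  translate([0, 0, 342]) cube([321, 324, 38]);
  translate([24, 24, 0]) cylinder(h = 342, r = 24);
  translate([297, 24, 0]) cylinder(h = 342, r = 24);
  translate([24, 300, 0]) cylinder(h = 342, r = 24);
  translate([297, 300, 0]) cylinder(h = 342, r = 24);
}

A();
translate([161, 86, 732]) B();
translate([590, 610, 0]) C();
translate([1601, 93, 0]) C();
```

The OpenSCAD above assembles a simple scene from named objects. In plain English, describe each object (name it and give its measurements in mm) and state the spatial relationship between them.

A is a rectangular dining table. The top is 1501×510×41 mm with its upper surface at z = 732 mm. It stands on four 66×66 mm square legs, each inset 21 mm from the nearest pair of top edges, running from the floor to the underside of the top. Four apron rails, 66 mm thick and 99 mm tall, run between adjacent legs with their top edges flush with the underside of the top and their outer faces flush with the legs' outer faces.

B is a door frame. The clear opening is 854 mm wide and 1985 mm high. Two 84 mm wide jambs, 125 mm deep, stand either side of the opening from the floor to the top of the opening. A 59 mm thick head sits across the top of both jambs, spanning the full outside width of the frame.

C is a four-legged stool. The seat is a 321×324×38 mm slab whose top surface is at z = 380 mm; four round legs, each 48 mm in diameter, run from the floor (z = 0) to the underside of the seat, each leg's axis is inset half a diameter from the nearest pair of seat edges (so the leg's bounding box is flush with the corner).

The door frame is on top of the table. Two stools sit around the table at the +y, +x sides.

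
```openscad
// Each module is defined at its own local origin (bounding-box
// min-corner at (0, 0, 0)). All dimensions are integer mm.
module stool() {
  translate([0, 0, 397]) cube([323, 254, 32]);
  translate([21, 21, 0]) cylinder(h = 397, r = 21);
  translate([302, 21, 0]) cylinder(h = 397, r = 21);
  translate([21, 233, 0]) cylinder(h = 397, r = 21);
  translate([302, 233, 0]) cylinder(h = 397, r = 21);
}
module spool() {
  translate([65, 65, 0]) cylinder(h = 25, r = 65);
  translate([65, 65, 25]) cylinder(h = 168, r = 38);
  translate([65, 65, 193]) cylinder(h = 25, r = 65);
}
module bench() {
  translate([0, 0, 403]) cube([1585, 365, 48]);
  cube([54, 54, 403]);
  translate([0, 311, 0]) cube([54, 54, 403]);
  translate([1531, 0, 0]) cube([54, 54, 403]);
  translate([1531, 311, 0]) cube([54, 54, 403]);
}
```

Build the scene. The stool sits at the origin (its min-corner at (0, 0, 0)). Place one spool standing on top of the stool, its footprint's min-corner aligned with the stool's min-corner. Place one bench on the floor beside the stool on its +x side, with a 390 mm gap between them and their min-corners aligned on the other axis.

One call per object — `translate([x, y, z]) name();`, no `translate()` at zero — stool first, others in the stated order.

stool();
translate([0, 0, 429]) spool();
translate([713, 0, 0]) bench();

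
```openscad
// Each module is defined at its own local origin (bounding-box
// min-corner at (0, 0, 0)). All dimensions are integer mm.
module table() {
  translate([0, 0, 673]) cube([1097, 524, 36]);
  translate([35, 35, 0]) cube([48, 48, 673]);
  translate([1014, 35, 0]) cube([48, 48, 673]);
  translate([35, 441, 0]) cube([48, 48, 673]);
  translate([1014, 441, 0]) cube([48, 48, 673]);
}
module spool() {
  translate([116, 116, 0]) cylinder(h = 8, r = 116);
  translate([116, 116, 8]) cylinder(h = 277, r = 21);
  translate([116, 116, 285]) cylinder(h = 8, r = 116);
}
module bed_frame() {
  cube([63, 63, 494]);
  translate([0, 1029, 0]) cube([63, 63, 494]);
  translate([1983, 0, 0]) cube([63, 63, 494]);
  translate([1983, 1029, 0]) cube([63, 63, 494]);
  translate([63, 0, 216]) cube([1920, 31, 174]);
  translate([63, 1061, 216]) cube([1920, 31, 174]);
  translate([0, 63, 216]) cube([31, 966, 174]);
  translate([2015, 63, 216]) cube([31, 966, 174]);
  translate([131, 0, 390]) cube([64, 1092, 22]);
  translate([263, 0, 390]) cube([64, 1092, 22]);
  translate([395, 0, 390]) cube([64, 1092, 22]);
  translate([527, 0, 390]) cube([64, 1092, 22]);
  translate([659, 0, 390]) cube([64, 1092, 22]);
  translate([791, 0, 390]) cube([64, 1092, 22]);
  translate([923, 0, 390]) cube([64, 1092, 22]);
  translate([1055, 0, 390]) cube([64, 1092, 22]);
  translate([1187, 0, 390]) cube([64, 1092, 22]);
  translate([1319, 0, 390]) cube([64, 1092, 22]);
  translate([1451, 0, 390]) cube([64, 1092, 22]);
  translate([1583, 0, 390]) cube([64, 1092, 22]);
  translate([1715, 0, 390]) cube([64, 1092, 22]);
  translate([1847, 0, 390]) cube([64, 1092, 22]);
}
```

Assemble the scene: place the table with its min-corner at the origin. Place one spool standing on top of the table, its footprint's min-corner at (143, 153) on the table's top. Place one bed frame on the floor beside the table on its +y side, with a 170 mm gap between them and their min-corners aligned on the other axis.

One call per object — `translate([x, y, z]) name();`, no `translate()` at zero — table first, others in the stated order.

table();
translate([143, 153, 709]) spool();
translate([0, 694, 0]) bed_frame();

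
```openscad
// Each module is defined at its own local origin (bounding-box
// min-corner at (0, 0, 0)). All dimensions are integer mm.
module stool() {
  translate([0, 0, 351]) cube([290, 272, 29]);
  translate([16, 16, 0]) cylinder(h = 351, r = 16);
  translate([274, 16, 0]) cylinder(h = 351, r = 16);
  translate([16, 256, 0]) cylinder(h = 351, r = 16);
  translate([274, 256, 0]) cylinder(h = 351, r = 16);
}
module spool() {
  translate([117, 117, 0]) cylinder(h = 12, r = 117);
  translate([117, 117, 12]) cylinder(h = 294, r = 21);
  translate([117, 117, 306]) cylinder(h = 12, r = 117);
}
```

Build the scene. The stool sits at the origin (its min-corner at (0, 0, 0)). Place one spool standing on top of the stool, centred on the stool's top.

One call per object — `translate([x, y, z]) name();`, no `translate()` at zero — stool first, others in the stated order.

stool();
translate([28, 19, 380]) spool();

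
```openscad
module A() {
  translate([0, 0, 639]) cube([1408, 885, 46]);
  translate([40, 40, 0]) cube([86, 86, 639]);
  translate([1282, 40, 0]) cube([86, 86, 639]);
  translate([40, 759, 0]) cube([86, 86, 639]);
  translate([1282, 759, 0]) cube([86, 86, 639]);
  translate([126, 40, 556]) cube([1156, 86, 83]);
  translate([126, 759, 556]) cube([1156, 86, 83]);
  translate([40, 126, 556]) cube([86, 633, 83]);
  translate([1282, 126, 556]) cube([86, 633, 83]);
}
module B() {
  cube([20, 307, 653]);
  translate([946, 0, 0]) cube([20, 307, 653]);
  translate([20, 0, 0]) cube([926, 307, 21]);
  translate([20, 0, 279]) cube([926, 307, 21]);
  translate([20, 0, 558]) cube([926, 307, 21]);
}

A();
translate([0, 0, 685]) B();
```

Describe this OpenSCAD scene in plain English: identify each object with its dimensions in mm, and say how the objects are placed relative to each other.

A is a table with a 1408×885 mm rectangular top, 46 mm thick, top surface at z = 685 mm, supported by four 86×86 mm square legs, each inset 40 mm from the nearest pair of top edges, running from the floor. Four apron rails, 86 mm thick and 83 mm tall, run between adjacent legs with their top edges flush with the underside of the top and their outer faces flush with the legs' outer faces.

B is a bookshelf 966 mm wide overall, 307 mm deep and 653 mm tall. The two sides are 20 mm thick vertical panels. 3 horizontal shelves of 21 mm thickness span between the inner faces of the sides; the lowest shelf sits on the floor and shelves are stacked with a clear vertical gap of 258 mm between each pair.

The bookshelf is on top of the table.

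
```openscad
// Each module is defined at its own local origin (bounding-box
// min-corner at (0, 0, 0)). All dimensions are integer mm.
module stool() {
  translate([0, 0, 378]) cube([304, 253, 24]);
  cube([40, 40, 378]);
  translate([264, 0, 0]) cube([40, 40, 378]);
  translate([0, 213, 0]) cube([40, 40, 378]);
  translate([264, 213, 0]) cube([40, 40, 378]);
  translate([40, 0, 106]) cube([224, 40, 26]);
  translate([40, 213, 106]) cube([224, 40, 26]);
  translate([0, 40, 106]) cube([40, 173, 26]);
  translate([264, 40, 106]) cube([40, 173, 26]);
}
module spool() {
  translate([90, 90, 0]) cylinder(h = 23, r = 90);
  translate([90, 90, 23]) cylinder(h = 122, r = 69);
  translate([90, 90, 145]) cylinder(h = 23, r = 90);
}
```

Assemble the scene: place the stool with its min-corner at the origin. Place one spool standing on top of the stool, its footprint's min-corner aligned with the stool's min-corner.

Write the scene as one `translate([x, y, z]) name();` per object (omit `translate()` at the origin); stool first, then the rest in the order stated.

stool();
translate([0, 0, 402]) spool();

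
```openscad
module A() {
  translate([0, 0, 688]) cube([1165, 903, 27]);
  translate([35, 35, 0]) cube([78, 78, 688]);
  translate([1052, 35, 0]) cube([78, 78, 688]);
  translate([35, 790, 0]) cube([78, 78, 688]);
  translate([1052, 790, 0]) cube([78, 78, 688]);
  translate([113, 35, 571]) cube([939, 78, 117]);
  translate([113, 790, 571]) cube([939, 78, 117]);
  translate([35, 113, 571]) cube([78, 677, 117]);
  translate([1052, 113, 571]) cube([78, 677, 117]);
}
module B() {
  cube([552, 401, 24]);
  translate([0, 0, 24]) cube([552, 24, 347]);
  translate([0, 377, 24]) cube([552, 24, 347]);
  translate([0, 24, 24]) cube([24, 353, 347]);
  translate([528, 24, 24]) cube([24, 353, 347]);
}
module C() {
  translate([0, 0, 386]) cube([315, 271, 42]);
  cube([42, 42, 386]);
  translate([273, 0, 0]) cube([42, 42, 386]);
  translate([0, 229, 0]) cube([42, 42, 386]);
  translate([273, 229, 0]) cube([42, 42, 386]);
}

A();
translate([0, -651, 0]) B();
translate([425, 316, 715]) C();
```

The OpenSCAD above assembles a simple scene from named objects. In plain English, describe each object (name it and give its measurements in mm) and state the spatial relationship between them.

A is a table: top 1165 mm (x) × 903 mm (y), 27 mm thick, upper face at z = 715 mm, on four 78×78 mm square legs, each inset 35 mm from the nearest pair of top edges, running from z = 0 to the bottom of the top. Four apron rails, 78 mm thick and 117 mm tall, run between adjacent legs with their top edges flush with the underside of the top and their outer faces flush with the legs' outer faces.

B is an open storage box with external size 552×401×371 mm and wall thickness 24 mm (the base is also 24 mm thick). The base covers the whole footprint; the four walls stand on the base, with the y-facing walls full-width and the x-facing walls fitting between their inner faces.

C is a simple wooden stool: a rectangular seat 315 mm (x) by 271 mm (y), 42 mm thick, top face at z = 428 mm, on four square legs, each 42×42 mm in cross-section. The legs rest on z = 0, each flush with a corner of the seat.

The open box is on the floor beside the table on its −y side. The stool is on top of the table, centred.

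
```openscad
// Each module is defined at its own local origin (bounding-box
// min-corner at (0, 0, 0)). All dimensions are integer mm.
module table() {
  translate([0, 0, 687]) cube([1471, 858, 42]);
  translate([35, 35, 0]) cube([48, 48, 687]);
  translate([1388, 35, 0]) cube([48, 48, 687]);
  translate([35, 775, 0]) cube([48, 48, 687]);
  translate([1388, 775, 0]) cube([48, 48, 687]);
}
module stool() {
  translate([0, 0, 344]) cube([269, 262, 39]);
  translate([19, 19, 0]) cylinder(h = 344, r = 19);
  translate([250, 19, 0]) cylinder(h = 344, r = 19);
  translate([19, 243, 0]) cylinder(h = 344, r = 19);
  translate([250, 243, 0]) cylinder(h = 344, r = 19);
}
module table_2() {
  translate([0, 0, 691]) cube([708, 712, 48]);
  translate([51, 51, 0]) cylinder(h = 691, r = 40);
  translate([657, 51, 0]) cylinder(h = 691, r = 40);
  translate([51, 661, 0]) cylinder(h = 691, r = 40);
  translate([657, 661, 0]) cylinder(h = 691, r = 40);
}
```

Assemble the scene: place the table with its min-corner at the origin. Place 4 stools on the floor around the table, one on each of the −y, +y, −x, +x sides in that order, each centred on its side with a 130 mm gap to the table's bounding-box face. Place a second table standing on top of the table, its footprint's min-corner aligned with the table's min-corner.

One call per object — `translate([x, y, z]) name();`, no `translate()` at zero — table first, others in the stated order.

table();
translate([601, -392, 0]) stool();
translate([601, 988, 0]) stool();
translate([-399, 298, 0]) stool();
translate([1601, 298, 0]) stool();
translate([0, 0, 729]) table_2();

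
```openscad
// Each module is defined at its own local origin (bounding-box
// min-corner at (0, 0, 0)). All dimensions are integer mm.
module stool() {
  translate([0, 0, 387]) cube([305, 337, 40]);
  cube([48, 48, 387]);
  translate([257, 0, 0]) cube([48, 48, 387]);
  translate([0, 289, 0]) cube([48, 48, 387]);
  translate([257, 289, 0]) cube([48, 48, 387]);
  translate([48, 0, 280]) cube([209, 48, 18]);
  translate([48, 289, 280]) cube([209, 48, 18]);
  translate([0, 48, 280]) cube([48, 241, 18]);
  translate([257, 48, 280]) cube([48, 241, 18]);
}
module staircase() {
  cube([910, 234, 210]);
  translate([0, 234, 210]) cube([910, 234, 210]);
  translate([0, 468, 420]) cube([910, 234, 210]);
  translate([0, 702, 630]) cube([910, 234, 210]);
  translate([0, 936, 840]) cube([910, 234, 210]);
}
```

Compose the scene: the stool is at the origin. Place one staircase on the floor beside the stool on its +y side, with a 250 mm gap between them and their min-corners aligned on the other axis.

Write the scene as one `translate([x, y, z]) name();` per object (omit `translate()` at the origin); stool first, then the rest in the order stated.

stool();
translate([0, 587, 0]) staircase();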